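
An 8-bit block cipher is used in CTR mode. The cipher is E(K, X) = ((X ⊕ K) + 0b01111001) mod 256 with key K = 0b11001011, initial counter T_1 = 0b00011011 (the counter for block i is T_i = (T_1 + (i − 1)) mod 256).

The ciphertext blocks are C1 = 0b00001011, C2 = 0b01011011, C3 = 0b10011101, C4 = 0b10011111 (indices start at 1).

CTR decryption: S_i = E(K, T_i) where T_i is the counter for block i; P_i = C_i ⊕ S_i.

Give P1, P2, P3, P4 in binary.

P1 = 0b01000010, P2 = 0b00001011, P3 = 0b11010010, P4 = 0b11010001

P1: T = 0b00011011, S = E(K, T) = 0b01001001; 0b00001011 ⊕ 0b01001001 = 0b01000010.
P2: T = 0b00011100, S = E(K, T) = 0b01010000; 0b01011011 ⊕ 0b01010000 = 0b00001011.
P3: T = 0b00011101, S = E(K, T) = 0b01001111; 0b10011101 ⊕ 0b01001111 = 0b11010010.
P4: T = 0b00011110, S = E(K, T) = 0b01001110; 0b10011111 ⊕ 0b01001110 = 0b11010001.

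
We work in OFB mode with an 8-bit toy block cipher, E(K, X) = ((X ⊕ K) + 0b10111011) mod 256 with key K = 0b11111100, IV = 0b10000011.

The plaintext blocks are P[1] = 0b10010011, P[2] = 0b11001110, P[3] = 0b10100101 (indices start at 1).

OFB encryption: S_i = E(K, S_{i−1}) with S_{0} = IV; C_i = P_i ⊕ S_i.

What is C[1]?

C[1]: S = E(K, 0b10000011) = 0b00111010; 0b10010011 ⊕ 0b00111010 = 0b10101001.

C[1] = 0b10101001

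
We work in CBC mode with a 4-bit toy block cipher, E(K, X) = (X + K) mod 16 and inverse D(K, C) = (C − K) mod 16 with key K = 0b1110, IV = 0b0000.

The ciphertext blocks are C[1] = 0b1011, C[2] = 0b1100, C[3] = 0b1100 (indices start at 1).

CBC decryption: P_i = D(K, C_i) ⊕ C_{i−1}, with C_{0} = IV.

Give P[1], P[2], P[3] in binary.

P[1]: D(K, 0b1011) = 0b1101; 0b1101 ⊕ 0b0000 = 0b1101.
P[2]: D(K, 0b1100) = 0b1110; 0b1110 ⊕ 0b1011 = 0b0101.
P[3]: D(K, 0b1100) = 0b1110; 0b1110 ⊕ 0b1100 = 0b0010.

P[1] = 0b1101, P[2] = 0b0101, P[3] = 0b0010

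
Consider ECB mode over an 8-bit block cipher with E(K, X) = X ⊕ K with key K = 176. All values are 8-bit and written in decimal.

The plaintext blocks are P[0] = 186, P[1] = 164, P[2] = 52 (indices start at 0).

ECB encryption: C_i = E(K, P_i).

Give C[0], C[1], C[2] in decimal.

C[0] = 10, C[1] = 20, C[2] = 132

C[0]: E(K, 186) = 10.
C[1]: E(K, 164) = 20.
C[2]: E(K, 52) = 132.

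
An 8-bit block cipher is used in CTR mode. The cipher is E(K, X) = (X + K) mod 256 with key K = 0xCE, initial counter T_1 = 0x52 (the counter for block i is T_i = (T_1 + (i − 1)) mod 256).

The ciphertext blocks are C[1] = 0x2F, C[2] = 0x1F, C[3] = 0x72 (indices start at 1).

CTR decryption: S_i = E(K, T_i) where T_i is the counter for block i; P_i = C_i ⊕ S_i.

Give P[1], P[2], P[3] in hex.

P[1]: T = 0x52, S = E(K, T) = 0x20; 0x2F ⊕ 0x20 = 0x0F.
P[2]: T = 0x53, S = E(K, T) = 0x21; 0x1F ⊕ 0x21 = 0x3E.
P[3]: T = 0x54, S = E(K, T) = 0x22; 0x72 ⊕ 0x22 = 0x50.

P[1] = 0x0F, P[2] = 0x3E, P[3] = 0x50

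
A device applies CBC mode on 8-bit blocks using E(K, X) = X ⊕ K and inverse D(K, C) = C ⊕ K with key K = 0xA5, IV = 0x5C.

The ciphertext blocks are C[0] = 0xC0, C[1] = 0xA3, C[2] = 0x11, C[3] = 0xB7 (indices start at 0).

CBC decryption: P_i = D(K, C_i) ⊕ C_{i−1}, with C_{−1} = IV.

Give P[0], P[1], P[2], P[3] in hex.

P[0] = 0x39, P[1] = 0xC6, P[2] = 0x17, P[3] = 0x03

P[0]: D(K, 0xC0) = 0x65; 0x65 ⊕ 0x5C = 0x39.
P[1]: D(K, 0xA3) = 0x06; 0x06 ⊕ 0xC0 = 0xC6.
P[2]: D(K, 0x11) = 0xB4; 0xB4 ⊕ 0xA3 = 0x17.
P[3]: D(K, 0xB7) = 0x12; 0x12 ⊕ 0x11 = 0x03.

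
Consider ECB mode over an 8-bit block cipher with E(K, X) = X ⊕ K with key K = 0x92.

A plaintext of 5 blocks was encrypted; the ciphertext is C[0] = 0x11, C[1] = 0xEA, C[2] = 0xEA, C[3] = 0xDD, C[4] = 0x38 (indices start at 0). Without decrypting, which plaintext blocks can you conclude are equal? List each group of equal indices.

ECB encrypts each block independently with the same key, so equal ciphertext blocks imply equal plaintext blocks.
C[1] = C[2] = 0xEA, so P[1] = P[2].

P[1] = P[2]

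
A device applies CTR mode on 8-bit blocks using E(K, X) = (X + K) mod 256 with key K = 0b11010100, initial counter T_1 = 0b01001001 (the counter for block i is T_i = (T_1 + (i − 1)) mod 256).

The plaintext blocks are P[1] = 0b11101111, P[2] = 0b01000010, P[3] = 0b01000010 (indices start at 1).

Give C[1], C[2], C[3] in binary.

CTR encryption: S_i = E(K, T_i) where T_i is the counter for block i; C_i = P_i ⊕ S_i.
C[1]: T = 0b01001001, S = E(K, T) = 0b00011101; 0b11101111 ⊕ 0b00011101 = 0b11110010.
C[2]: T = 0b01001010, S = E(K, T) = 0b00011110; 0b01000010 ⊕ 0b00011110 = 0b01011100.
C[3]: T = 0b01001011, S = E(K, T) = 0b00011111; 0b01000010 ⊕ 0b00011111 = 0b01011101.

C[1] = 0b11110010, C[2] = 0b01011100, C[3] = 0b01011101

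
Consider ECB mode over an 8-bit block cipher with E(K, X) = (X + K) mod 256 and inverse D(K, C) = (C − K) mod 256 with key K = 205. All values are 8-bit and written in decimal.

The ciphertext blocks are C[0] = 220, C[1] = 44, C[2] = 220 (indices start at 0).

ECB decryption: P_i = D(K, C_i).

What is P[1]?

P[1]: D(K, 44) = 95.

P[1] = 95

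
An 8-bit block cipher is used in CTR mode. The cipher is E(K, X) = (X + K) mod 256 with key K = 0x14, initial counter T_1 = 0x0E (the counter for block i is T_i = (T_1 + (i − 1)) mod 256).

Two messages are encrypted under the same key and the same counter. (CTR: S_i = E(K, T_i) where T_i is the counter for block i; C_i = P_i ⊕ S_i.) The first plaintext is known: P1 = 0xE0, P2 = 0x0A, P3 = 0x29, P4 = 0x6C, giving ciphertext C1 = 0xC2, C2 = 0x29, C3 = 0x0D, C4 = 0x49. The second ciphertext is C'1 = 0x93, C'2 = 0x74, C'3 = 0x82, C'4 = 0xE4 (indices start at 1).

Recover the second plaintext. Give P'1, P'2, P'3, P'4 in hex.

In CTR with a reused counter, both messages share the same keystream S_i, so C_i ⊕ C'_i = P_i ⊕ P'_i and thus P'_i = P_i ⊕ C_i ⊕ C'_i.
P'1: 0xE0 ⊕ 0xC2 ⊕ 0x93 = 0xB1.
P'2: 0x0A ⊕ 0x29 ⊕ 0x74 = 0x57.
P'3: 0x29 ⊕ 0x0D ⊕ 0x82 = 0xA6.
P'4: 0x6C ⊕ 0x49 ⊕ 0xE4 = 0xC1.

P'1 = 0xB1, P'2 = 0x57, P'3 = 0xA6, P'4 = 0xC1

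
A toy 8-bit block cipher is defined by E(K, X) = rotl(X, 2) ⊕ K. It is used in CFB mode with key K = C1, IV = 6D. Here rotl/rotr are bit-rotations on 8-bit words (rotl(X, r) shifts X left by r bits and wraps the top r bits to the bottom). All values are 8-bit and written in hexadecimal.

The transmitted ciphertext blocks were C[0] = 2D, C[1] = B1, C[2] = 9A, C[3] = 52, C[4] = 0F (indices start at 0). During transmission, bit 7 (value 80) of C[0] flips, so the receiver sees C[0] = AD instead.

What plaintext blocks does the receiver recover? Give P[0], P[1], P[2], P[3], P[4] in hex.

CFB decryption: P_i = C_i ⊕ E(K, C_{i−1}), with C_{−1} = IV.
Only C[0] changed, to AD. In CFB, a change in C_i flips the same bit in P_i and garbles P_{i+1}. Decrypting the received ciphertext:
P[0]: E(K, 6D) = 74; AD ⊕ 74 = D9.
P[1]: E(K, AD) = 77; B1 ⊕ 77 = C6.
P[2]: E(K, B1) = 07; 9A ⊕ 07 = 9D.
P[3]: E(K, 9A) = AB; 52 ⊕ AB = F9.
P[4]: E(K, 52) = 88; 0F ⊕ 88 = 87.
Blocks that differ from the original plaintext: P[0], P[1].

P[0] = D9, P[1] = C6, P[2] = 9D, P[3] = F9, P[4] = 87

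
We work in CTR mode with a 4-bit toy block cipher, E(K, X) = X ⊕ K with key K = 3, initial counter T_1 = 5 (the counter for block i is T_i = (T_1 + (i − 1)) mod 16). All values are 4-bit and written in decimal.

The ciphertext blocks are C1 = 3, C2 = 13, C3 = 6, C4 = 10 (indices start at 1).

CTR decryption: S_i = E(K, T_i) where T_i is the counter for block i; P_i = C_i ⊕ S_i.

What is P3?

P3: T = 7, S = E(K, T) = 4; 6 ⊕ 4 = 2.

P3 = 2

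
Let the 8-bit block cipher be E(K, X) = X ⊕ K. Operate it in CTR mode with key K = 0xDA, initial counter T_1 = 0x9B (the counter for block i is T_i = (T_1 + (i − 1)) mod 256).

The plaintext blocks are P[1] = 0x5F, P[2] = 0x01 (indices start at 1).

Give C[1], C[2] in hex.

C[1] = 0x1E, C[2] = 0x47

CTR encryption: S_i = E(K, T_i) where T_i is the counter for block i; C_i = P_i ⊕ S_i.
C[1]: T = 0x9B, S = E(K, T) = 0x41; 0x5F ⊕ 0x41 = 0x1E.
C[2]: T = 0x9C, S = E(K, T) = 0x46; 0x01 ⊕ 0x46 = 0x47.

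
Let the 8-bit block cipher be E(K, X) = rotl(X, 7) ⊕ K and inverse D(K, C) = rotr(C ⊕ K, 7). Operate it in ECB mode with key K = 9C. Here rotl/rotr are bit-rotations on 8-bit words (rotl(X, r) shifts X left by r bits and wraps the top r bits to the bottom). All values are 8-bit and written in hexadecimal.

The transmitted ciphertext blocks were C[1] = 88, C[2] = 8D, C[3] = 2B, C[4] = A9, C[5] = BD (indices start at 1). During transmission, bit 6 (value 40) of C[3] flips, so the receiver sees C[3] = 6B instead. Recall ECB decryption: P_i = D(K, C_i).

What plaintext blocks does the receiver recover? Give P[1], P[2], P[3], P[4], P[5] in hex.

Only C[3] changed, to 6B. In ECB, a change in C_i affects only P_i. Decrypting the received ciphertext:
P[1]: D(K, 88) = 28.
P[2]: D(K, 8D) = 22.
P[3]: D(K, 6B) = EF.
P[4]: D(K, A9) = 6A.
P[5]: D(K, BD) = 42.
Blocks that differ from the original plaintext: P[3].

P[1] = 28, P[2] = 22, P[3] = EF, P[4] = 6A, P[5] = 42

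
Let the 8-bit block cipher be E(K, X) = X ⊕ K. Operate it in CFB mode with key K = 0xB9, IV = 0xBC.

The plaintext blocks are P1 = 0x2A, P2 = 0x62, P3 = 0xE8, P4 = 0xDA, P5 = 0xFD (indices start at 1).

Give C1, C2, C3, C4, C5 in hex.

C1 = 0x2F, C2 = 0xF4, C3 = 0xA5, C4 = 0xC6, C5 = 0x82

CFB encryption: C_i = P_i ⊕ E(K, C_{i−1}), with C_{0} = IV.
C1: E(K, 0xBC) = 0x05; 0x2A ⊕ 0x05 = 0x2F.
C2: E(K, 0x2F) = 0x96; 0x62 ⊕ 0x96 = 0xF4.
C3: E(K, 0xF4) = 0x4D; 0xE8 ⊕ 0x4D = 0xA5.
C4: E(K, 0xA5) = 0x1C; 0xDA ⊕ 0x1C = 0xC6.
C5: E(K, 0xC6) = 0x7F; 0xFD ⊕ 0x7F = 0x82.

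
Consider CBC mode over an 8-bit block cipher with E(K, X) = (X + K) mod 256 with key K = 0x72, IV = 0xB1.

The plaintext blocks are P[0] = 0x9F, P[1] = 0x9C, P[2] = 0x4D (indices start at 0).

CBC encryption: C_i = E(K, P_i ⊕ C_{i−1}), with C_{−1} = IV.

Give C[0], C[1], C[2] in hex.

C[0]: P[0] ⊕ 0xB1 = 0x2E; E(K, 0x2E) = 0xA0.
C[1]: P[1] ⊕ 0xA0 = 0x3C; E(K, 0x3C) = 0xAE.
C[2]: P[2] ⊕ 0xAE = 0xE3; E(K, 0xE3) = 0x55.

C[0] = 0xA0, C[1] = 0xAE, C[2] = 0x55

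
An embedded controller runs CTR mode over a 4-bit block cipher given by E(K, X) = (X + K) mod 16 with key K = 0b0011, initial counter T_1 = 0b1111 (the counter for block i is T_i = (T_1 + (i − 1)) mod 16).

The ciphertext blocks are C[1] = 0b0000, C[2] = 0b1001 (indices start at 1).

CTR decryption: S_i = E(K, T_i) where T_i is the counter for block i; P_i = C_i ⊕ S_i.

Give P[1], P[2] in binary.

P[1]: T = 0b1111, S = E(K, T) = 0b0010; 0b0000 ⊕ 0b0010 = 0b0010.
P[2]: T = 0b0000, S = E(K, T) = 0b0011; 0b1001 ⊕ 0b0011 = 0b1010.

P[1] = 0b0010, P[2] = 0b1010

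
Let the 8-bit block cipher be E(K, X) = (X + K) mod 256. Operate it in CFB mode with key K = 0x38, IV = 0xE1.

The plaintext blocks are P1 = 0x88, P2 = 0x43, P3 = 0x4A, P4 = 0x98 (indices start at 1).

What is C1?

CFB encryption: C_i = P_i ⊕ E(K, C_{i−1}), with C_{0} = IV.
C1: E(K, 0xE1) = 0x19; 0x88 ⊕ 0x19 = 0x91.

C1 = 0x91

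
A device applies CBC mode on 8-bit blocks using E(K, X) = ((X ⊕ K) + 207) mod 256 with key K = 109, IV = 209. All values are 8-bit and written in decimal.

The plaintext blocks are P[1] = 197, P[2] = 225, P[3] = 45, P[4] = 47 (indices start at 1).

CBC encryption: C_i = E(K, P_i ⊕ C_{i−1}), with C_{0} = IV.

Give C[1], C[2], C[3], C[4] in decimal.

C[1] = 72, C[2] = 147, C[3] = 162, C[4] = 175

C[1]: P[1] ⊕ 209 = 20; E(K, 20) = 72.
C[2]: P[2] ⊕ 72 = 169; E(K, 169) = 147.
C[3]: P[3] ⊕ 147 = 190; E(K, 190) = 162.
C[4]: P[4] ⊕ 162 = 141; E(K, 141) = 175.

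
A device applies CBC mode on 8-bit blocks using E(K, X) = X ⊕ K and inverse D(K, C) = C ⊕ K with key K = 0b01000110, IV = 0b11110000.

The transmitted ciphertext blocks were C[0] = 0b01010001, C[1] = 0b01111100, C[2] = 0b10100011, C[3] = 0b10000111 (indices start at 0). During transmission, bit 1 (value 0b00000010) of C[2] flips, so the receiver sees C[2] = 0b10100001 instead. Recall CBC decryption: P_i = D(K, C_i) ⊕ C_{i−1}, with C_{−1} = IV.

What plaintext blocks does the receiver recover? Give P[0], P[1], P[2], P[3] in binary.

P[0] = 0b11100111, P[1] = 0b01101011, P[2] = 0b10011011, P[3] = 0b01100000

Only C[2] changed, to 0b10100001. In CBC, a change in C_i garbles P_i and flips the same bit in P_{i+1}. Decrypting the received ciphertext:
P[0]: D(K, 0b01010001) = 0b00010111; 0b00010111 ⊕ 0b11110000 = 0b11100111.
P[1]: D(K, 0b01111100) = 0b00111010; 0b00111010 ⊕ 0b01010001 = 0b01101011.
P[2]: D(K, 0b10100001) = 0b11100111; 0b11100111 ⊕ 0b01111100 = 0b10011011.
P[3]: D(K, 0b10000111) = 0b11000001; 0b11000001 ⊕ 0b10100001 = 0b01100000.
Blocks that differ from the original plaintext: P[2], P[3].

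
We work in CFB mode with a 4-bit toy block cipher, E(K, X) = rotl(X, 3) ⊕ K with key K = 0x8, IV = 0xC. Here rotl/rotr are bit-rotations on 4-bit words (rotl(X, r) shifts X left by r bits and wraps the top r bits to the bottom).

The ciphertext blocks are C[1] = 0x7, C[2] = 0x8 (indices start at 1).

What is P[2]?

P[2] = 0xB

CFB decryption: P_i = C_i ⊕ E(K, C_{i−1}), with C_{0} = IV.
P[2]: E(K, 0x7) = 0x3; 0x8 ⊕ 0x3 = 0xB.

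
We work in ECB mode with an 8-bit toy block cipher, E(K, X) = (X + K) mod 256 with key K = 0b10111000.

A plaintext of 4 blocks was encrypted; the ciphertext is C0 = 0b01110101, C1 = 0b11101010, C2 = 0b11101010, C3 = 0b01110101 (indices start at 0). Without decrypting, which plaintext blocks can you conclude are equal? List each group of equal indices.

ECB encrypts each block independently with the same key, so equal ciphertext blocks imply equal plaintext blocks.
C0 = C3 = 0b01110101, so P0 = P3.
C1 = C2 = 0b11101010, so P1 = P2.

P0 = P3; P1 = P2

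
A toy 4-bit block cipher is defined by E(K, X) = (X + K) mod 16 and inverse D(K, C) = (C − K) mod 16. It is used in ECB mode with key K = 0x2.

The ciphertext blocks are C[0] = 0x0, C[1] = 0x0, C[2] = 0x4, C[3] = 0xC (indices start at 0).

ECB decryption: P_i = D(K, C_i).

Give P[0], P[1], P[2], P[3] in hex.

P[0] = 0xE, P[1] = 0xE, P[2] = 0x2, P[3] = 0xA

P[0]: D(K, 0x0) = 0xE.
P[1]: D(K, 0x0) = 0xE.
P[2]: D(K, 0x4) = 0x2.
P[3]: D(K, 0xC) = 0xA.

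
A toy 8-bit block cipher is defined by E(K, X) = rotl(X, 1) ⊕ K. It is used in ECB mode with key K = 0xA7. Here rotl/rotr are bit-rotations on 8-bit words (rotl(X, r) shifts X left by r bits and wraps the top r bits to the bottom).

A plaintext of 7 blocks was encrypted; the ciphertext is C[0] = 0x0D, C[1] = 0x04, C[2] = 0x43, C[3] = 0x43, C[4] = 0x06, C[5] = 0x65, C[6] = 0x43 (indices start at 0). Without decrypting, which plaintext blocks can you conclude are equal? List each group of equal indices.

ECB encrypts each block independently with the same key, so equal ciphertext blocks imply equal plaintext blocks.
C[2] = C[3] = C[6] = 0x43, so P[2] = P[3] = P[6].

P[2] = P[3] = P[6]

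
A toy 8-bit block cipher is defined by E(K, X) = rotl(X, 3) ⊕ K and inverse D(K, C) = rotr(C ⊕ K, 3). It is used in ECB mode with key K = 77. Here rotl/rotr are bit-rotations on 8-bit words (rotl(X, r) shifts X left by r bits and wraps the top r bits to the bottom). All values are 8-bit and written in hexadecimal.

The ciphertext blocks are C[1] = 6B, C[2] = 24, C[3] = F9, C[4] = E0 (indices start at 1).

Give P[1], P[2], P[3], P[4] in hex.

ECB decryption: P_i = D(K, C_i).
P[1]: D(K, 6B) = 83.
P[2]: D(K, 24) = 6A.
P[3]: D(K, F9) = D1.
P[4]: D(K, E0) = F2.

P[1] = 83, P[2] = 6A, P[3] = D1, P[4] = F2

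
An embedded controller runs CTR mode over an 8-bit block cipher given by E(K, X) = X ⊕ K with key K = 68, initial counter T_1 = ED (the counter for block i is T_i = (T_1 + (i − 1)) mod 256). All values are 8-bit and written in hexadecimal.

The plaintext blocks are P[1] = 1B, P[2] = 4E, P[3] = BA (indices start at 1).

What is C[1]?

C[1] = 9E

CTR encryption: S_i = E(K, T_i) where T_i is the counter for block i; C_i = P_i ⊕ S_i.
C[1]: T = ED, S = E(K, T) = 85; 1B ⊕ 85 = 9E.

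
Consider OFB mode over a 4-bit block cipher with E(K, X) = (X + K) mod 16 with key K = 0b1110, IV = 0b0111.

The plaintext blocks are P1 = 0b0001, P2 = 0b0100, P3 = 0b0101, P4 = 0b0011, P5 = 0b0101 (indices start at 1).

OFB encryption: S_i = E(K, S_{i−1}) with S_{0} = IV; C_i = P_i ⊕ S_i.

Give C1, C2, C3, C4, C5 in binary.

C1 = 0b0100, C2 = 0b0111, C3 = 0b0100, C4 = 0b1100, C5 = 0b1000

C1: S = E(K, 0b0111) = 0b0101; 0b0001 ⊕ 0b0101 = 0b0100.
C2: S = E(K, 0b0101) = 0b0011; 0b0100 ⊕ 0b0011 = 0b0111.
C3: S = E(K, 0b0011) = 0b0001; 0b0101 ⊕ 0b0001 = 0b0100.
C4: S = E(K, 0b0001) = 0b1111; 0b0011 ⊕ 0b1111 = 0b1100.
C5: S = E(K, 0b1111) = 0b1101; 0b0101 ⊕ 0b1101 = 0b1000.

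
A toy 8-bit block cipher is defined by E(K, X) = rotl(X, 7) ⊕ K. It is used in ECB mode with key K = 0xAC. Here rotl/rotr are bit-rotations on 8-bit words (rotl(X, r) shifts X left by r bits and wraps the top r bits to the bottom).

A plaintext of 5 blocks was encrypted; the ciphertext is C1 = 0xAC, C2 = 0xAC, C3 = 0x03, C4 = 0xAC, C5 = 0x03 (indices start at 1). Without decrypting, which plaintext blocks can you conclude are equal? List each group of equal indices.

ECB encrypts each block independently with the same key, so equal ciphertext blocks imply equal plaintext blocks.
C1 = C2 = C4 = 0xAC, so P1 = P2 = P4.
C3 = C5 = 0x03, so P3 = P5.

P1 = P2 = P4; P3 = P5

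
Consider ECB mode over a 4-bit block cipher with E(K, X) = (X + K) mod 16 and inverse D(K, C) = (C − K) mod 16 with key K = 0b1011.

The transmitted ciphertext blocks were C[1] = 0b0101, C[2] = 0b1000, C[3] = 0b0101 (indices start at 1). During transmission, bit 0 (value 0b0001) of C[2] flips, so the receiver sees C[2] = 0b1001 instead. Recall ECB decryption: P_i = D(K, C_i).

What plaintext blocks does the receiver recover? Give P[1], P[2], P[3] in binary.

Only C[2] changed, to 0b1001. In ECB, a change in C_i affects only P_i. Decrypting the received ciphertext:
P[1]: D(K, 0b0101) = 0b1010.
P[2]: D(K, 0b1001) = 0b1110.
P[3]: D(K, 0b0101) = 0b1010.
Blocks that differ from the original plaintext: P[2].

P[1] = 0b1010, P[2] = 0b1110, P[3] = 0b1010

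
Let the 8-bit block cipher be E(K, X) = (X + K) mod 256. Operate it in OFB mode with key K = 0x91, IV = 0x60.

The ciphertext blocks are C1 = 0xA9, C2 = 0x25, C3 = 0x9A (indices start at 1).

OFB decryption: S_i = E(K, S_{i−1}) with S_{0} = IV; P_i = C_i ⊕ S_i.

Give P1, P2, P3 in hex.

P1: S = E(K, 0x60) = 0xF1; 0xA9 ⊕ 0xF1 = 0x58.
P2: S = E(K, 0xF1) = 0x82; 0x25 ⊕ 0x82 = 0xA7.
P3: S = E(K, 0x82) = 0x13; 0x9A ⊕ 0x13 = 0x89.

P1 = 0x58, P2 = 0xA7, P3 = 0x89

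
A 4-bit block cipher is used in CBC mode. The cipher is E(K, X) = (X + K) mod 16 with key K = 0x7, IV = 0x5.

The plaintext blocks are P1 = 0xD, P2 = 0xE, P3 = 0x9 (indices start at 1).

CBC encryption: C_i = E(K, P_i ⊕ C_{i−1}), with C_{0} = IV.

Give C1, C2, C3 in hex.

C1 = 0xF, C2 = 0x8, C3 = 0x8

C1: P1 ⊕ 0x5 = 0x8; E(K, 0x8) = 0xF.
C2: P2 ⊕ 0xF = 0x1; E(K, 0x1) = 0x8.
C3: P3 ⊕ 0x8 = 0x1; E(K, 0x1) = 0x8.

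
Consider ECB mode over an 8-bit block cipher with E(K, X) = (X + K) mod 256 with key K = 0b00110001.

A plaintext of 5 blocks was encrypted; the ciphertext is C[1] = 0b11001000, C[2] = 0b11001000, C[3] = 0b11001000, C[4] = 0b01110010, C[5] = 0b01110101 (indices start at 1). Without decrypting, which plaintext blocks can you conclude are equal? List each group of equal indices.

ECB encrypts each block independently with the same key, so equal ciphertext blocks imply equal plaintext blocks.
C[1] = C[2] = C[3] = 0b11001000, so P[1] = P[2] = P[3].

P[1] = P[2] = P[3]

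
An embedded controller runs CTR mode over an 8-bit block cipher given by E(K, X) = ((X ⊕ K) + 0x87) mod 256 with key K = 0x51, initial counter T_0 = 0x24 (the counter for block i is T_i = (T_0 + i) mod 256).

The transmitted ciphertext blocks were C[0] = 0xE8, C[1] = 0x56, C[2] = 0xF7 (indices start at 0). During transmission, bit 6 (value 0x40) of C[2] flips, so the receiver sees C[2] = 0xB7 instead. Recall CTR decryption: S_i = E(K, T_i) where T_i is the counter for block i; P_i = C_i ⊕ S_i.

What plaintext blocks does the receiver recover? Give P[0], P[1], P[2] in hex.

Only C[2] changed, to 0xB7. In CTR, a change in C_i flips the same bit in P_i only; the keystream is unaffected. Decrypting the received ciphertext:
P[0]: T = 0x24, S = E(K, T) = 0xFC; 0xE8 ⊕ 0xFC = 0x14.
P[1]: T = 0x25, S = E(K, T) = 0xFB; 0x56 ⊕ 0xFB = 0xAD.
P[2]: T = 0x26, S = E(K, T) = 0xFE; 0xB7 ⊕ 0xFE = 0x49.
Blocks that differ from the original plaintext: P[2].

P[0] = 0x14, P[1] = 0xAD, P[2] = 0x49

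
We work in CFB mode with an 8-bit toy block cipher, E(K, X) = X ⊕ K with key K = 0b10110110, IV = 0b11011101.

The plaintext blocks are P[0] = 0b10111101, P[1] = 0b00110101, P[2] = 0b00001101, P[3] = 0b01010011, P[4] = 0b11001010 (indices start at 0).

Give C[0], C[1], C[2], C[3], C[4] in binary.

C[0] = 0b11010110, C[1] = 0b01010101, C[2] = 0b11101110, C[3] = 0b00001011, C[4] = 0b01110111

CFB encryption: C_i = P_i ⊕ E(K, C_{i−1}), with C_{−1} = IV.
C[0]: E(K, 0b11011101) = 0b01101011; 0b10111101 ⊕ 0b01101011 = 0b11010110.
C[1]: E(K, 0b11010110) = 0b01100000; 0b00110101 ⊕ 0b01100000 = 0b01010101.
C[2]: E(K, 0b01010101) = 0b11100011; 0b00001101 ⊕ 0b11100011 = 0b11101110.
C[3]: E(K, 0b11101110) = 0b01011000; 0b01010011 ⊕ 0b01011000 = 0b00001011.
C[4]: E(K, 0b00001011) = 0b10111101; 0b11001010 ⊕ 0b10111101 = 0b01110111.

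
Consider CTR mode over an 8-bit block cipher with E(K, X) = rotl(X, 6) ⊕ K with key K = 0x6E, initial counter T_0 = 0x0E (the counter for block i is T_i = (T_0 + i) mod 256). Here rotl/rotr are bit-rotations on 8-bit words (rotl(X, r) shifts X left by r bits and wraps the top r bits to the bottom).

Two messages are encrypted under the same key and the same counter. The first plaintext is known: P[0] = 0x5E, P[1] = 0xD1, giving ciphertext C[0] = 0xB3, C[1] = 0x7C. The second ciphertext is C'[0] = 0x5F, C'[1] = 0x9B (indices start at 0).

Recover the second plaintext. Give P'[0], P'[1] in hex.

In CTR with a reused counter, both messages share the same keystream S_i, so C_i ⊕ C'_i = P_i ⊕ P'_i and thus P'_i = P_i ⊕ C_i ⊕ C'_i.
P'[0]: 0x5E ⊕ 0xB3 ⊕ 0x5F = 0xB2.
P'[1]: 0xD1 ⊕ 0x7C ⊕ 0x9B = 0x36.

P'[0] = 0xB2, P'[1] = 0x36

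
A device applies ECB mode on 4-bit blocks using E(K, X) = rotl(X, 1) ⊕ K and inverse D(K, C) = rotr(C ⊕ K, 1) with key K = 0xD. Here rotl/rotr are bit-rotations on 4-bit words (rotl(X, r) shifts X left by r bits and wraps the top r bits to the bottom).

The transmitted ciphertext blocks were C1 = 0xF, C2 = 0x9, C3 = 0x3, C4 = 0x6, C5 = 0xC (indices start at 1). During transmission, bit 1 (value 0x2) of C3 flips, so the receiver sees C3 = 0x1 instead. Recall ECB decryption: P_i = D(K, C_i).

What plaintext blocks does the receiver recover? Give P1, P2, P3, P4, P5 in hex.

Only C3 changed, to 0x1. In ECB, a change in C_i affects only P_i. Decrypting the received ciphertext:
P1: D(K, 0xF) = 0x1.
P2: D(K, 0x9) = 0x2.
P3: D(K, 0x1) = 0x6.
P4: D(K, 0x6) = 0xD.
P5: D(K, 0xC) = 0x8.
Blocks that differ from the original plaintext: P3.

P1 = 0x1, P2 = 0x2, P3 = 0x6, P4 = 0xD, P5 = 0x8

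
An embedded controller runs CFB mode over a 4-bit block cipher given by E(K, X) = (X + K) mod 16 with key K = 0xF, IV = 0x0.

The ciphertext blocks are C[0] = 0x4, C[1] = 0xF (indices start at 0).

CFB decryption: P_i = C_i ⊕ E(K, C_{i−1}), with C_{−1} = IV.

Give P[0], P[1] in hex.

P[0] = 0xB, P[1] = 0xC

P[0]: E(K, 0x0) = 0xF; 0x4 ⊕ 0xF = 0xB.
P[1]: E(K, 0x4) = 0x3; 0xF ⊕ 0x3 = 0xC.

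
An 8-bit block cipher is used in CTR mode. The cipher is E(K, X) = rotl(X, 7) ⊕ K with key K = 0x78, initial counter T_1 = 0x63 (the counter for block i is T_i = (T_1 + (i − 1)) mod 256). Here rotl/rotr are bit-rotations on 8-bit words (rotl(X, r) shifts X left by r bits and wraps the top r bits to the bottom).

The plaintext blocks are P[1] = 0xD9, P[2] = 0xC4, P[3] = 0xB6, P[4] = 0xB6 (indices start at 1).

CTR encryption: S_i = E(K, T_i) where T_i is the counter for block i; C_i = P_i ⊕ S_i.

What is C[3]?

C[1]: T = 0x63, S = E(K, T) = 0xC9; 0xD9 ⊕ 0xC9 = 0x10.
C[2]: T = 0x64, S = E(K, T) = 0x4A; 0xC4 ⊕ 0x4A = 0x8E.
C[3]: T = 0x65, S = E(K, T) = 0xCA; 0xB6 ⊕ 0xCA = 0x7C.

C[3] = 0x7C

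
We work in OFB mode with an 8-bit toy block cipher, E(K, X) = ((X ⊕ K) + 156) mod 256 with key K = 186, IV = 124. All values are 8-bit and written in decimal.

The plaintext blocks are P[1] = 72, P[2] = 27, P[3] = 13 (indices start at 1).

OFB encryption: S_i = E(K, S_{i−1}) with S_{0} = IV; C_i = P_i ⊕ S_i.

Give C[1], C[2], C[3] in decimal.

C[1]: S = E(K, 124) = 98; 72 ⊕ 98 = 42.
C[2]: S = E(K, 98) = 116; 27 ⊕ 116 = 111.
C[3]: S = E(K, 116) = 106; 13 ⊕ 106 = 103.

C[1] = 42, C[2] = 111, C[3] = 103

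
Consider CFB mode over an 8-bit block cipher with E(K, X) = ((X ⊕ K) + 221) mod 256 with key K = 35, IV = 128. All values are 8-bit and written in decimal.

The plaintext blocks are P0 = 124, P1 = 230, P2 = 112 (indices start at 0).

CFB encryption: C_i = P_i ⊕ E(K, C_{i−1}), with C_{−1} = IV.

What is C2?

C0: E(K, 128) = 128; 124 ⊕ 128 = 252.
C1: E(K, 252) = 188; 230 ⊕ 188 = 90.
C2: E(K, 90) = 86; 112 ⊕ 86 = 38.

C2 = 38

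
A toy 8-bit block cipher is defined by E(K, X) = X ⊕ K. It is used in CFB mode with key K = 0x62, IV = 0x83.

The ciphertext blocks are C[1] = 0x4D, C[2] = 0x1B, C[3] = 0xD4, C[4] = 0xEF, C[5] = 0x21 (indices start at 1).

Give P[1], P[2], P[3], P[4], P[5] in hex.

CFB decryption: P_i = C_i ⊕ E(K, C_{i−1}), with C_{0} = IV.
P[1]: E(K, 0x83) = 0xE1; 0x4D ⊕ 0xE1 = 0xAC.
P[2]: E(K, 0x4D) = 0x2F; 0x1B ⊕ 0x2F = 0x34.
P[3]: E(K, 0x1B) = 0x79; 0xD4 ⊕ 0x79 = 0xAD.
P[4]: E(K, 0xD4) = 0xB6; 0xEF ⊕ 0xB6 = 0x59.
P[5]: E(K, 0xEF) = 0x8D; 0x21 ⊕ 0x8D = 0xAC.

P[1] = 0xAC, P[2] = 0x34, P[3] = 0xAD, P[4] = 0x59, P[5] = 0xAC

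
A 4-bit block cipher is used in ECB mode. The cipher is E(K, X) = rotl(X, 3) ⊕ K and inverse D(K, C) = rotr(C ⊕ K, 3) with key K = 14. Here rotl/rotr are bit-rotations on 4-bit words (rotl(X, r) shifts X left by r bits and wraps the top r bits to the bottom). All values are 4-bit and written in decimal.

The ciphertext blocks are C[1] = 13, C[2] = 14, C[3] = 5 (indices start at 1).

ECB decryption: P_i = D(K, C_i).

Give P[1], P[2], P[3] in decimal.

P[1] = 6, P[2] = 0, P[3] = 7

P[1]: D(K, 13) = 6.
P[2]: D(K, 14) = 0.
P[3]: D(K, 5) = 7.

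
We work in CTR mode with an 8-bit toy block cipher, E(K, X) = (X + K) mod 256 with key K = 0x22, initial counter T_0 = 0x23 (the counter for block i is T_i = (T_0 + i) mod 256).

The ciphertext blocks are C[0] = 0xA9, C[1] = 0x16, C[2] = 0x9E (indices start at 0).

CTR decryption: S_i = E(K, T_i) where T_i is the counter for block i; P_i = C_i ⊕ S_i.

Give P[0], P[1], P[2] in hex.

P[0] = 0xEC, P[1] = 0x50, P[2] = 0xD9

P[0]: T = 0x23, S = E(K, T) = 0x45; 0xA9 ⊕ 0x45 = 0xEC.
P[1]: T = 0x24, S = E(K, T) = 0x46; 0x16 ⊕ 0x46 = 0x50.
P[2]: T = 0x25, S = E(K, T) = 0x47; 0x9E ⊕ 0x47 = 0xD9.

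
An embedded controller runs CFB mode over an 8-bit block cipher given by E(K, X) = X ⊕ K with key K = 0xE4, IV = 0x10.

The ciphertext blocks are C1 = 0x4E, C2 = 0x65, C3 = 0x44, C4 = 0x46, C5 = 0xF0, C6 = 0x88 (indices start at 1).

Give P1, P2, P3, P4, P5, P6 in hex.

P1 = 0xBA, P2 = 0xCF, P3 = 0xC5, P4 = 0xE6, P5 = 0x52, P6 = 0x9C

CFB decryption: P_i = C_i ⊕ E(K, C_{i−1}), with C_{0} = IV.
P1: E(K, 0x10) = 0xF4; 0x4E ⊕ 0xF4 = 0xBA.
P2: E(K, 0x4E) = 0xAA; 0x65 ⊕ 0xAA = 0xCF.
P3: E(K, 0x65) = 0x81; 0x44 ⊕ 0x81 = 0xC5.
P4: E(K, 0x44) = 0xA0; 0x46 ⊕ 0xA0 = 0xE6.
P5: E(K, 0x46) = 0xA2; 0xF0 ⊕ 0xA2 = 0x52.
P6: E(K, 0xF0) = 0x14; 0x88 ⊕ 0x14 = 0x9C.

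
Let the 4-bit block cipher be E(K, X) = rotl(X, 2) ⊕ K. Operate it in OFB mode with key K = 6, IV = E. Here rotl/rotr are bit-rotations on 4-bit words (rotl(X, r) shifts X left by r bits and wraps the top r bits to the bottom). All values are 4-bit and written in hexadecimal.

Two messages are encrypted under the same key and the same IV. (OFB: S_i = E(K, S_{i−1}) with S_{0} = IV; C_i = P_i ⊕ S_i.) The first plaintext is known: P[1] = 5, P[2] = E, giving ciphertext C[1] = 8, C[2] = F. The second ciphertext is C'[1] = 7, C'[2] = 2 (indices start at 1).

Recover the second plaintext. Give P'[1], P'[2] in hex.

P'[1] = A, P'[2] = 3

In OFB with a reused IV, both messages share the same keystream S_i, so C_i ⊕ C'_i = P_i ⊕ P'_i and thus P'_i = P_i ⊕ C_i ⊕ C'_i.
P'[1]: 5 ⊕ 8 ⊕ 7 = A.
P'[2]: E ⊕ F ⊕ 2 = 3.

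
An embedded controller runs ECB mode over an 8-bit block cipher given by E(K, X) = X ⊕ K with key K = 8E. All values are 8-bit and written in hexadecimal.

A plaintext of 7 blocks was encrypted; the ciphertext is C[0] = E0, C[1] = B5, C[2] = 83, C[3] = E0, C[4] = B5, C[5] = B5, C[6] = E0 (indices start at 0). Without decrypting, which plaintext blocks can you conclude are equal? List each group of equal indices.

ECB encrypts each block independently with the same key, so equal ciphertext blocks imply equal plaintext blocks.
C[0] = C[3] = C[6] = E0, so P[0] = P[3] = P[6].
C[1] = C[4] = C[5] = B5, so P[1] = P[4] = P[5].

P[0] = P[3] = P[6]; P[1] = P[4] = P[5]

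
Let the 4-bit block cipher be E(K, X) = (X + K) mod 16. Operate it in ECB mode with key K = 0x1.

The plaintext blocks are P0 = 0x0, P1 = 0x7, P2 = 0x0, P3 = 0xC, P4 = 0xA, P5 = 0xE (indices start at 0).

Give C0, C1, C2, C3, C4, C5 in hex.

C0 = 0x1, C1 = 0x8, C2 = 0x1, C3 = 0xD, C4 = 0xB, C5 = 0xF

ECB encryption: C_i = E(K, P_i).
C0: E(K, 0x0) = 0x1.
C1: E(K, 0x7) = 0x8.
C2: E(K, 0x0) = 0x1.
C3: E(K, 0xC) = 0xD.
C4: E(K, 0xA) = 0xB.
C5: E(K, 0xE) = 0xF.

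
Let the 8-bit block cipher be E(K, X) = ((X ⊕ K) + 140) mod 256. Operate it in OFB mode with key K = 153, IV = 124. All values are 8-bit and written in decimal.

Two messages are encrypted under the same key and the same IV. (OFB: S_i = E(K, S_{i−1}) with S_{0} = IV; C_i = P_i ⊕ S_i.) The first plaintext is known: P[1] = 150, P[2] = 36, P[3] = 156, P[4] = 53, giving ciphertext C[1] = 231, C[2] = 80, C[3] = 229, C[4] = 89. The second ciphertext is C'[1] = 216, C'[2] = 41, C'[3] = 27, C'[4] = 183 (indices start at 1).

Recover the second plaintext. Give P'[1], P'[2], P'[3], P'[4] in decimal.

P'[1] = 169, P'[2] = 93, P'[3] = 98, P'[4] = 219

In OFB with a reused IV, both messages share the same keystream S_i, so C_i ⊕ C'_i = P_i ⊕ P'_i and thus P'_i = P_i ⊕ C_i ⊕ C'_i.
P'[1]: 150 ⊕ 231 ⊕ 216 = 169.
P'[2]: 36 ⊕ 80 ⊕ 41 = 93.
P'[3]: 156 ⊕ 229 ⊕ 27 = 98.
P'[4]: 53 ⊕ 89 ⊕ 183 = 219.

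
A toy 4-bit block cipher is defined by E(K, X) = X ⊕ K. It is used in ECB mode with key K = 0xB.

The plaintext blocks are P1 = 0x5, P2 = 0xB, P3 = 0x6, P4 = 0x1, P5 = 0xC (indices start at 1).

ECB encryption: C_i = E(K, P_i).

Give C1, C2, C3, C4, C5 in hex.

C1: E(K, 0x5) = 0xE.
C2: E(K, 0xB) = 0x0.
C3: E(K, 0x6) = 0xD.
C4: E(K, 0x1) = 0xA.
C5: E(K, 0xC) = 0x7.

C1 = 0xE, C2 = 0x0, C3 = 0xD, C4 = 0xA, C5 = 0x7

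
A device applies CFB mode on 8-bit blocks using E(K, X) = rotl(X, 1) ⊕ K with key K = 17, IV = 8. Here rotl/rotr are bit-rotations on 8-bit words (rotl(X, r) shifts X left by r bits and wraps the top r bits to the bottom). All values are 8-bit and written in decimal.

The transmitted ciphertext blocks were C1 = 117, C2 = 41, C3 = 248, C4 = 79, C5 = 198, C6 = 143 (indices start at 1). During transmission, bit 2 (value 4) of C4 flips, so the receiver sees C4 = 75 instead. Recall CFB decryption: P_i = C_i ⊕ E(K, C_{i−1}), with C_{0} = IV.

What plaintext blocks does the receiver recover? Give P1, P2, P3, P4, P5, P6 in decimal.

Only C4 changed, to 75. In CFB, a change in C_i flips the same bit in P_i and garbles P_{i+1}. Decrypting the received ciphertext:
P1: E(K, 8) = 1; 117 ⊕ 1 = 116.
P2: E(K, 117) = 251; 41 ⊕ 251 = 210.
P3: E(K, 41) = 67; 248 ⊕ 67 = 187.
P4: E(K, 248) = 224; 75 ⊕ 224 = 171.
P5: E(K, 75) = 135; 198 ⊕ 135 = 65.
P6: E(K, 198) = 156; 143 ⊕ 156 = 19.
Blocks that differ from the original plaintext: P4, P5.

P1 = 116, P2 = 210, P3 = 187, P4 = 171, P5 = 65, P6 = 19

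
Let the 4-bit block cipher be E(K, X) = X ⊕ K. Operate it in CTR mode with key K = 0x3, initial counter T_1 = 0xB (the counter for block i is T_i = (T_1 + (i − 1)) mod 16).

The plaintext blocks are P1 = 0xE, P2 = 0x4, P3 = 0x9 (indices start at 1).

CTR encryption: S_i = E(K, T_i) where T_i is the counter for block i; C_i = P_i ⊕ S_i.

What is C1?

C1: T = 0xB, S = E(K, T) = 0x8; 0xE ⊕ 0x8 = 0x6.

C1 = 0x6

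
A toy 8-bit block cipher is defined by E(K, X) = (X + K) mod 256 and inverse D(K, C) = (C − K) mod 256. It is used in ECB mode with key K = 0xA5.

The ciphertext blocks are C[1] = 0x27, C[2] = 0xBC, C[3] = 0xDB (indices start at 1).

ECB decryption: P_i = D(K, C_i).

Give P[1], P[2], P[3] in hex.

P[1] = 0x82, P[2] = 0x17, P[3] = 0x36

P[1]: D(K, 0x27) = 0x82.
P[2]: D(K, 0xBC) = 0x17.
P[3]: D(K, 0xDB) = 0x36.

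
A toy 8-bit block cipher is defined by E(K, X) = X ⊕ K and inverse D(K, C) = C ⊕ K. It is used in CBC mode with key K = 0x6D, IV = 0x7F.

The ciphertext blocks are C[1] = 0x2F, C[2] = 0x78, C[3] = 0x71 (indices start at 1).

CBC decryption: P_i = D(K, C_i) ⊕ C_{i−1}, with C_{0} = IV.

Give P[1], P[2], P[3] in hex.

P[1] = 0x3D, P[2] = 0x3A, P[3] = 0x64

P[1]: D(K, 0x2F) = 0x42; 0x42 ⊕ 0x7F = 0x3D.
P[2]: D(K, 0x78) = 0x15; 0x15 ⊕ 0x2F = 0x3A.
P[3]: D(K, 0x71) = 0x1C; 0x1C ⊕ 0x78 = 0x64.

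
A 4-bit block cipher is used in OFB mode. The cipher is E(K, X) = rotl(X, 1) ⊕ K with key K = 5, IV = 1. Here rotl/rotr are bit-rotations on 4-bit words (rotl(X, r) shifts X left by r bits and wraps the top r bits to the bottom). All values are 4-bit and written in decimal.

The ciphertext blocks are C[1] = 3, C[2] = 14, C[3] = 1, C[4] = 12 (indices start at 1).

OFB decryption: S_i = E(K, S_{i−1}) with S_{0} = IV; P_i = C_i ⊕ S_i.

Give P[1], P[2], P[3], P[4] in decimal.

P[1]: S = E(K, 1) = 7; 3 ⊕ 7 = 4.
P[2]: S = E(K, 7) = 11; 14 ⊕ 11 = 5.
P[3]: S = E(K, 11) = 2; 1 ⊕ 2 = 3.
P[4]: S = E(K, 2) = 1; 12 ⊕ 1 = 13.

P[1] = 4, P[2] = 5, P[3] = 3, P[4] = 13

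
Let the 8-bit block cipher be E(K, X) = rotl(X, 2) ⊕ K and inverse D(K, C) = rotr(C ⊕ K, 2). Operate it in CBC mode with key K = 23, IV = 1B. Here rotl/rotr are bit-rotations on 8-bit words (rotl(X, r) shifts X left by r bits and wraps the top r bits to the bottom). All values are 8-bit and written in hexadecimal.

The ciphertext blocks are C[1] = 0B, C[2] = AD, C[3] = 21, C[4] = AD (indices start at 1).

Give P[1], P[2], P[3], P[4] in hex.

CBC decryption: P_i = D(K, C_i) ⊕ C_{i−1}, with C_{0} = IV.
P[1]: D(K, 0B) = 0A; 0A ⊕ 1B = 11.
P[2]: D(K, AD) = A3; A3 ⊕ 0B = A8.
P[3]: D(K, 21) = 80; 80 ⊕ AD = 2D.
P[4]: D(K, AD) = A3; A3 ⊕ 21 = 82.

P[1] = 11, P[2] = A8, P[3] = 2D, P[4] = 82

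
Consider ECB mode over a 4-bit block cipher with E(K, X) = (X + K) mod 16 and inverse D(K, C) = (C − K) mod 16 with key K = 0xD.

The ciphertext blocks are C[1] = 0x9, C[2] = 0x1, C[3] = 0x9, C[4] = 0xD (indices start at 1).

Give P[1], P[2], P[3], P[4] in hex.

ECB decryption: P_i = D(K, C_i).
P[1]: D(K, 0x9) = 0xC.
P[2]: D(K, 0x1) = 0x4.
P[3]: D(K, 0x9) = 0xC.
P[4]: D(K, 0xD) = 0x0.

P[1] = 0xC, P[2] = 0x4, P[3] = 0xC, P[4] = 0x0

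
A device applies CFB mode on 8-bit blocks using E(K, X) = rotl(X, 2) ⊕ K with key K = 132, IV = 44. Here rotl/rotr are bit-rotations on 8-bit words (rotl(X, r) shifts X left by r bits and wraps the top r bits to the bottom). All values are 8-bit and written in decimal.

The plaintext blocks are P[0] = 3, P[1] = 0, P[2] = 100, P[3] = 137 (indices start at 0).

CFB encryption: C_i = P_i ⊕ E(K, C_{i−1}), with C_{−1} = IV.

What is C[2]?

C[0]: E(K, 44) = 52; 3 ⊕ 52 = 55.
C[1]: E(K, 55) = 88; 0 ⊕ 88 = 88.
C[2]: E(K, 88) = 229; 100 ⊕ 229 = 129.

C[2] = 129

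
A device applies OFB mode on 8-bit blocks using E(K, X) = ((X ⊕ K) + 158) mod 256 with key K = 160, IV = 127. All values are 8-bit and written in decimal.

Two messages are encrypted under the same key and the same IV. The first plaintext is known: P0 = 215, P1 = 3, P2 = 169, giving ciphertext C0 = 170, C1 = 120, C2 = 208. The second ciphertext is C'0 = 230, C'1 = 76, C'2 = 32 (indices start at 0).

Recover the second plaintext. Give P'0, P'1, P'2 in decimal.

P'0 = 155, P'1 = 55, P'2 = 89

In OFB with a reused IV, both messages share the same keystream S_i, so C_i ⊕ C'_i = P_i ⊕ P'_i and thus P'_i = P_i ⊕ C_i ⊕ C'_i.
P'0: 215 ⊕ 170 ⊕ 230 = 155.
P'1: 3 ⊕ 120 ⊕ 76 = 55.
P'2: 169 ⊕ 208 ⊕ 32 = 89.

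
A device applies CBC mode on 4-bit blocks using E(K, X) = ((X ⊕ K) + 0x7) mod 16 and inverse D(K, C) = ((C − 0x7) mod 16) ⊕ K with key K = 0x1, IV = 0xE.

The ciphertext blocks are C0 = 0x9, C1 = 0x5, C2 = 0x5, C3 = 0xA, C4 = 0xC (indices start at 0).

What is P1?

CBC decryption: P_i = D(K, C_i) ⊕ C_{i−1}, with C_{−1} = IV.
P1: D(K, 0x5) = 0xF; 0xF ⊕ 0x9 = 0x6.

P1 = 0x6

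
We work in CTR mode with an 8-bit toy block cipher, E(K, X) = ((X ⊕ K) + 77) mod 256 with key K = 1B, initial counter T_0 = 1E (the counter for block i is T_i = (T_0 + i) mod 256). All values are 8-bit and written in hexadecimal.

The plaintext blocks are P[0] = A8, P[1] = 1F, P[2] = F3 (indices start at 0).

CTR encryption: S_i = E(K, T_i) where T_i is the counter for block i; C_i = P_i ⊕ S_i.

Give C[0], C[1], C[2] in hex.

C[0] = D4, C[1] = 64, C[2] = 41

C[0]: T = 1E, S = E(K, T) = 7C; A8 ⊕ 7C = D4.
C[1]: T = 1F, S = E(K, T) = 7B; 1F ⊕ 7B = 64.
C[2]: T = 20, S = E(K, T) = B2; F3 ⊕ B2 = 41.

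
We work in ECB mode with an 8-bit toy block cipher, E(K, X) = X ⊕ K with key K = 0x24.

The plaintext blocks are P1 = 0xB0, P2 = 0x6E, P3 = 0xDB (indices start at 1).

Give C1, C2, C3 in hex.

ECB encryption: C_i = E(K, P_i).
C1: E(K, 0xB0) = 0x94.
C2: E(K, 0x6E) = 0x4A.
C3: E(K, 0xDB) = 0xFF.

C1 = 0x94, C2 = 0x4A, C3 = 0xFF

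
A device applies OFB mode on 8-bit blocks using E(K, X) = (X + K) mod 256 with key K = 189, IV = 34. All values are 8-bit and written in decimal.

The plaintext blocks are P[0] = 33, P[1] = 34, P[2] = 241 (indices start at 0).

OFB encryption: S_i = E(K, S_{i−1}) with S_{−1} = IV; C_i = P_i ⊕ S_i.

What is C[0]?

C[0]: S = E(K, 34) = 223; 33 ⊕ 223 = 254.

C[0] = 254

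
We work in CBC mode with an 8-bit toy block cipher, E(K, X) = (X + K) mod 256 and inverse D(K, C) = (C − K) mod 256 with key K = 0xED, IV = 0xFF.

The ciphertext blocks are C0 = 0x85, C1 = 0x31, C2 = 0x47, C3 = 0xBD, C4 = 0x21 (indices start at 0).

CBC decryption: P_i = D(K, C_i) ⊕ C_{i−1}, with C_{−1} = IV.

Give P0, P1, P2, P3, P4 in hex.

P0: D(K, 0x85) = 0x98; 0x98 ⊕ 0xFF = 0x67.
P1: D(K, 0x31) = 0x44; 0x44 ⊕ 0x85 = 0xC1.
P2: D(K, 0x47) = 0x5A; 0x5A ⊕ 0x31 = 0x6B.
P3: D(K, 0xBD) = 0xD0; 0xD0 ⊕ 0x47 = 0x97.
P4: D(K, 0x21) = 0x34; 0x34 ⊕ 0xBD = 0x89.

P0 = 0x67, P1 = 0xC1, P2 = 0x6B, P3 = 0x97, P4 = 0x89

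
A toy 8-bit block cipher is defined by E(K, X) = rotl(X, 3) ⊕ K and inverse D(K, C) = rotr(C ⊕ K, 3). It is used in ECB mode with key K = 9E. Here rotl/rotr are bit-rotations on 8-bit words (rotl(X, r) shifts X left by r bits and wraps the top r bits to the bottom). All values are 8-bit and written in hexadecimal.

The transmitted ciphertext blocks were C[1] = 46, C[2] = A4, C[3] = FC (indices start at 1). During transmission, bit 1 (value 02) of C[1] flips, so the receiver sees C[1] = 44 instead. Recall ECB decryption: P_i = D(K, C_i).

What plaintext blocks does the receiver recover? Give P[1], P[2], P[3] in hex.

P[1] = 5B, P[2] = 47, P[3] = 4C

Only C[1] changed, to 44. In ECB, a change in C_i affects only P_i. Decrypting the received ciphertext:
P[1]: D(K, 44) = 5B.
P[2]: D(K, A4) = 47.
P[3]: D(K, FC) = 4C.
Blocks that differ from the original plaintext: P[1].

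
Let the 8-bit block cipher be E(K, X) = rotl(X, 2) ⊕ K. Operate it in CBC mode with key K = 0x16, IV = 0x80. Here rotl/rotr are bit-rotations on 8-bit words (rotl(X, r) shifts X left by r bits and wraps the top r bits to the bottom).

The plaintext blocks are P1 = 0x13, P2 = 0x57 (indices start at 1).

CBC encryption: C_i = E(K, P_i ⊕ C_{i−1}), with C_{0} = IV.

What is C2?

C1: P1 ⊕ 0x80 = 0x93; E(K, 0x93) = 0x58.
C2: P2 ⊕ 0x58 = 0x0F; E(K, 0x0F) = 0x2A.

C2 = 0x2A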